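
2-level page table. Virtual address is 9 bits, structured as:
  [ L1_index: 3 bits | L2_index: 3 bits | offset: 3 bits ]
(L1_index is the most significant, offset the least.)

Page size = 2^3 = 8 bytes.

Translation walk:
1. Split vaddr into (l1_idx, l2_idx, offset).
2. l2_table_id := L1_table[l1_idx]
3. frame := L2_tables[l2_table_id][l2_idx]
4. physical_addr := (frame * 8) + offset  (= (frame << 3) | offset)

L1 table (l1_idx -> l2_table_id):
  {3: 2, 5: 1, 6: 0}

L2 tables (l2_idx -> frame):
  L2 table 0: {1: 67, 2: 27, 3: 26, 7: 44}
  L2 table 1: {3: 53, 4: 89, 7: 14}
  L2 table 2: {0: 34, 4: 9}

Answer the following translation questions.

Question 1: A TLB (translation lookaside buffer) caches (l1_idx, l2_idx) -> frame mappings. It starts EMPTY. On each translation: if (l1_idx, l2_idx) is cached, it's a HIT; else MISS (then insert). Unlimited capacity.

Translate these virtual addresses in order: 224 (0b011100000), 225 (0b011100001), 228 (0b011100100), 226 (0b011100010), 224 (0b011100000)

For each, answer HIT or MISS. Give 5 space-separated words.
Answer: MISS HIT HIT HIT HIT

Derivation:
vaddr=224: (3,4) not in TLB -> MISS, insert
vaddr=225: (3,4) in TLB -> HIT
vaddr=228: (3,4) in TLB -> HIT
vaddr=226: (3,4) in TLB -> HIT
vaddr=224: (3,4) in TLB -> HIT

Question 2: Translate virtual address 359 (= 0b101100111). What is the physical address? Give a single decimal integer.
vaddr = 359 = 0b101100111
Split: l1_idx=5, l2_idx=4, offset=7
L1[5] = 1
L2[1][4] = 89
paddr = 89 * 8 + 7 = 719

Answer: 719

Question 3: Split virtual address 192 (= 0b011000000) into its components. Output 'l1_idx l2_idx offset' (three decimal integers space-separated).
vaddr = 192 = 0b011000000
  top 3 bits -> l1_idx = 3
  next 3 bits -> l2_idx = 0
  bottom 3 bits -> offset = 0

Answer: 3 0 0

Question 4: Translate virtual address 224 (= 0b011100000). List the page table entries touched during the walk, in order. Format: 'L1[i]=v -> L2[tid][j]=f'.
Answer: L1[3]=2 -> L2[2][4]=9

Derivation:
vaddr = 224 = 0b011100000
Split: l1_idx=3, l2_idx=4, offset=0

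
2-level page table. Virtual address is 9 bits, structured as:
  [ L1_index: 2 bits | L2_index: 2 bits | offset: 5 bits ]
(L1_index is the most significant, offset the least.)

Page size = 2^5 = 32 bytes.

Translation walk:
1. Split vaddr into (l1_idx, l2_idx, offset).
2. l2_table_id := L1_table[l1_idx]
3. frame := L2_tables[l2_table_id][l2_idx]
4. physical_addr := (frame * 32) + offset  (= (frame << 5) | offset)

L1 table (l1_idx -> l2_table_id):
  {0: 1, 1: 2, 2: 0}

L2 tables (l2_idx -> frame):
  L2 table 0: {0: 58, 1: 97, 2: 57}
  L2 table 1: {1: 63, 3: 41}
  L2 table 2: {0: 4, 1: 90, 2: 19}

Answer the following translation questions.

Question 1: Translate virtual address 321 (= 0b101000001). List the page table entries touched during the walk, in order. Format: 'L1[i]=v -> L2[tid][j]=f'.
Answer: L1[2]=0 -> L2[0][2]=57

Derivation:
vaddr = 321 = 0b101000001
Split: l1_idx=2, l2_idx=2, offset=1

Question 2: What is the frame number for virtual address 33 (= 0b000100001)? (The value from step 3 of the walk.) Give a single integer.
vaddr = 33: l1_idx=0, l2_idx=1
L1[0] = 1; L2[1][1] = 63

Answer: 63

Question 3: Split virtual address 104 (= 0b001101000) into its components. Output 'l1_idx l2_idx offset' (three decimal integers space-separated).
Answer: 0 3 8

Derivation:
vaddr = 104 = 0b001101000
  top 2 bits -> l1_idx = 0
  next 2 bits -> l2_idx = 3
  bottom 5 bits -> offset = 8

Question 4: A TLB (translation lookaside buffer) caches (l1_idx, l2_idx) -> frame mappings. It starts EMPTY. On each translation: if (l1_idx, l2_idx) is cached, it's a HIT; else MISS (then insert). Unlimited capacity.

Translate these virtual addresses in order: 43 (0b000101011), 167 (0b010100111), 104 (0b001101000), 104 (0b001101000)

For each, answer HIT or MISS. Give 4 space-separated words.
vaddr=43: (0,1) not in TLB -> MISS, insert
vaddr=167: (1,1) not in TLB -> MISS, insert
vaddr=104: (0,3) not in TLB -> MISS, insert
vaddr=104: (0,3) in TLB -> HIT

Answer: MISS MISS MISS HIT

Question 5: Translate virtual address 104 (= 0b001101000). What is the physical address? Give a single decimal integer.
Answer: 1320

Derivation:
vaddr = 104 = 0b001101000
Split: l1_idx=0, l2_idx=3, offset=8
L1[0] = 1
L2[1][3] = 41
paddr = 41 * 32 + 8 = 1320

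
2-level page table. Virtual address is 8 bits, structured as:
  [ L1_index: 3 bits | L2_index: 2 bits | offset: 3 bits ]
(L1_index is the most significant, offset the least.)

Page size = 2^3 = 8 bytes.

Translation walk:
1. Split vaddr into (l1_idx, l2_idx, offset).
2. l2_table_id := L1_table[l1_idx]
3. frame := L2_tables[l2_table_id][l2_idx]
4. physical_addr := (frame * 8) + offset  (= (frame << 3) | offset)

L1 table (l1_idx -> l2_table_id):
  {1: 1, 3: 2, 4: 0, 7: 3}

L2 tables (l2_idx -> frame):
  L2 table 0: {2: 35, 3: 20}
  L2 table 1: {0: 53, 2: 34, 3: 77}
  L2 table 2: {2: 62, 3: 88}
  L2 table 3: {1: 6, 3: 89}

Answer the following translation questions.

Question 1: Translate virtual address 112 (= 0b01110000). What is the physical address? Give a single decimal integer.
Answer: 496

Derivation:
vaddr = 112 = 0b01110000
Split: l1_idx=3, l2_idx=2, offset=0
L1[3] = 2
L2[2][2] = 62
paddr = 62 * 8 + 0 = 496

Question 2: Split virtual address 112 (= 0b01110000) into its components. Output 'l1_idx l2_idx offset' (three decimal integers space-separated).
vaddr = 112 = 0b01110000
  top 3 bits -> l1_idx = 3
  next 2 bits -> l2_idx = 2
  bottom 3 bits -> offset = 0

Answer: 3 2 0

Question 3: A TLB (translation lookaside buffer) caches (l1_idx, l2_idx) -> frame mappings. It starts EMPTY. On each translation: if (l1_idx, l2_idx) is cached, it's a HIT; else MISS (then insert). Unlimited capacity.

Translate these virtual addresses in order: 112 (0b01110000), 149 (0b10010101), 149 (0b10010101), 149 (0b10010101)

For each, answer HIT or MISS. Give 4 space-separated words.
vaddr=112: (3,2) not in TLB -> MISS, insert
vaddr=149: (4,2) not in TLB -> MISS, insert
vaddr=149: (4,2) in TLB -> HIT
vaddr=149: (4,2) in TLB -> HIT

Answer: MISS MISS HIT HIT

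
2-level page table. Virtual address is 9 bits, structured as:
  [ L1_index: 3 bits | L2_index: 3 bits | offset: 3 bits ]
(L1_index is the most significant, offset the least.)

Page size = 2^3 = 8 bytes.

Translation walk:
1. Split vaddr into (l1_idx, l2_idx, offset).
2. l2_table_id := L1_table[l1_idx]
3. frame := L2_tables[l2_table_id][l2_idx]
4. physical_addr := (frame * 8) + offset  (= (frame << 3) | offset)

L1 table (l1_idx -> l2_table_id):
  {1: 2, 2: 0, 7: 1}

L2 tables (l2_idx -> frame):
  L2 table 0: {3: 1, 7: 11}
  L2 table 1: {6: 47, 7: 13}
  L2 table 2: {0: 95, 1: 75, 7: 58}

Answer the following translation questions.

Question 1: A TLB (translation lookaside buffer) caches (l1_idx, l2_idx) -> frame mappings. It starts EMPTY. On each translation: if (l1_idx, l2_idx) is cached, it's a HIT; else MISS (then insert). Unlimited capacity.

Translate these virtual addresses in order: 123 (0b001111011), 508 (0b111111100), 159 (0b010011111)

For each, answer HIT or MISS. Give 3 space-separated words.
vaddr=123: (1,7) not in TLB -> MISS, insert
vaddr=508: (7,7) not in TLB -> MISS, insert
vaddr=159: (2,3) not in TLB -> MISS, insert

Answer: MISS MISS MISS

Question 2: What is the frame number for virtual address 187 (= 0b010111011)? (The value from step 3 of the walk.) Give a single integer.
Answer: 11

Derivation:
vaddr = 187: l1_idx=2, l2_idx=7
L1[2] = 0; L2[0][7] = 11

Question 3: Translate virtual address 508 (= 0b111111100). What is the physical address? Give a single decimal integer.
vaddr = 508 = 0b111111100
Split: l1_idx=7, l2_idx=7, offset=4
L1[7] = 1
L2[1][7] = 13
paddr = 13 * 8 + 4 = 108

Answer: 108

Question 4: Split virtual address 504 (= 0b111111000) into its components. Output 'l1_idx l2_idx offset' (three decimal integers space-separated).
vaddr = 504 = 0b111111000
  top 3 bits -> l1_idx = 7
  next 3 bits -> l2_idx = 7
  bottom 3 bits -> offset = 0

Answer: 7 7 0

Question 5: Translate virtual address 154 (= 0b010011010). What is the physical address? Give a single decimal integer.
Answer: 10

Derivation:
vaddr = 154 = 0b010011010
Split: l1_idx=2, l2_idx=3, offset=2
L1[2] = 0
L2[0][3] = 1
paddr = 1 * 8 + 2 = 10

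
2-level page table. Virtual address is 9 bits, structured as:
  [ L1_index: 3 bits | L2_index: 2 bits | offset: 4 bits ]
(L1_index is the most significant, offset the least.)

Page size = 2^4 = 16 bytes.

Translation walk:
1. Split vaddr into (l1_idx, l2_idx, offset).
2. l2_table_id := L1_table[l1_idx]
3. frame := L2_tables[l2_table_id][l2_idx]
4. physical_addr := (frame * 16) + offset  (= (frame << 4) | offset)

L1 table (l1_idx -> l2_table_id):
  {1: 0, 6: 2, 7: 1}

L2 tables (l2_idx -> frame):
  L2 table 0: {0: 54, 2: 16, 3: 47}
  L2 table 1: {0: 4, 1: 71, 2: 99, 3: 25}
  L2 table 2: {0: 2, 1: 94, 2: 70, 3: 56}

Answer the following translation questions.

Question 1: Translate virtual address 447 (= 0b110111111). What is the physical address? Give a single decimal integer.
Answer: 911

Derivation:
vaddr = 447 = 0b110111111
Split: l1_idx=6, l2_idx=3, offset=15
L1[6] = 2
L2[2][3] = 56
paddr = 56 * 16 + 15 = 911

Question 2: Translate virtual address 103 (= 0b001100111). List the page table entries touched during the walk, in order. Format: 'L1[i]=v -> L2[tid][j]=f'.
Answer: L1[1]=0 -> L2[0][2]=16

Derivation:
vaddr = 103 = 0b001100111
Split: l1_idx=1, l2_idx=2, offset=7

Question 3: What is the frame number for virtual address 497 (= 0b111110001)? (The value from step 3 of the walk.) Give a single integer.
vaddr = 497: l1_idx=7, l2_idx=3
L1[7] = 1; L2[1][3] = 25

Answer: 25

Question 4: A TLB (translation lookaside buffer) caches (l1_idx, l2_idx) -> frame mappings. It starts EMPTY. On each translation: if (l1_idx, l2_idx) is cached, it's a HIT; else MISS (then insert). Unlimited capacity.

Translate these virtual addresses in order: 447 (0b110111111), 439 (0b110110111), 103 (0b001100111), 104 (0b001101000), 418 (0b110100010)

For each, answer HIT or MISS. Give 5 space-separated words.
Answer: MISS HIT MISS HIT MISS

Derivation:
vaddr=447: (6,3) not in TLB -> MISS, insert
vaddr=439: (6,3) in TLB -> HIT
vaddr=103: (1,2) not in TLB -> MISS, insert
vaddr=104: (1,2) in TLB -> HIT
vaddr=418: (6,2) not in TLB -> MISS, insert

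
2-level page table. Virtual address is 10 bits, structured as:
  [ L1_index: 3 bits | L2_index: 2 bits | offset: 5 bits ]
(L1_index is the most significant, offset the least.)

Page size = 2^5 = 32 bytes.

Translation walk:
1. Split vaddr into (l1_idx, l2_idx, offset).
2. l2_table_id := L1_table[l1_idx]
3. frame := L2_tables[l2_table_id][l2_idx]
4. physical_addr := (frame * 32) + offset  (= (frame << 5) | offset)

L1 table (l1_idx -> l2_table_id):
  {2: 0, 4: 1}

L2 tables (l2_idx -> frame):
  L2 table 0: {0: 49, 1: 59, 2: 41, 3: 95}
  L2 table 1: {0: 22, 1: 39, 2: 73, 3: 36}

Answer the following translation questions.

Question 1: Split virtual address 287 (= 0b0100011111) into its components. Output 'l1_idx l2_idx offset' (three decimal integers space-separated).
vaddr = 287 = 0b0100011111
  top 3 bits -> l1_idx = 2
  next 2 bits -> l2_idx = 0
  bottom 5 bits -> offset = 31

Answer: 2 0 31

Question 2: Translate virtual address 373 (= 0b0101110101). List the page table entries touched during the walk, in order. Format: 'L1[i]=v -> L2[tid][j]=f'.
Answer: L1[2]=0 -> L2[0][3]=95

Derivation:
vaddr = 373 = 0b0101110101
Split: l1_idx=2, l2_idx=3, offset=21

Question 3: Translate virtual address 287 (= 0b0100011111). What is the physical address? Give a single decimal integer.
vaddr = 287 = 0b0100011111
Split: l1_idx=2, l2_idx=0, offset=31
L1[2] = 0
L2[0][0] = 49
paddr = 49 * 32 + 31 = 1599

Answer: 1599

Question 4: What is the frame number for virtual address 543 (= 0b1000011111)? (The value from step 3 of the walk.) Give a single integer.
Answer: 22

Derivation:
vaddr = 543: l1_idx=4, l2_idx=0
L1[4] = 1; L2[1][0] = 22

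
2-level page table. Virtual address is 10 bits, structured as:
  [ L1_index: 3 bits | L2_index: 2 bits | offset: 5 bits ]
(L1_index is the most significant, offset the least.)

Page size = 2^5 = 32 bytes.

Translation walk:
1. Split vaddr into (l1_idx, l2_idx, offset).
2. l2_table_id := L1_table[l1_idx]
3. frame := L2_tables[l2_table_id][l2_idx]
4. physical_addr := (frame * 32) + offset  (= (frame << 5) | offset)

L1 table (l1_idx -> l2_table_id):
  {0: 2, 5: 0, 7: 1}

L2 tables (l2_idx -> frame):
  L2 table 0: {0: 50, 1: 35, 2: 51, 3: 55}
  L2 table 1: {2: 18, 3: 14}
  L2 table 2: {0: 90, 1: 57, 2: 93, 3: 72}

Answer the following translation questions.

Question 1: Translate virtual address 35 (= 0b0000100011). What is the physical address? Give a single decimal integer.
vaddr = 35 = 0b0000100011
Split: l1_idx=0, l2_idx=1, offset=3
L1[0] = 2
L2[2][1] = 57
paddr = 57 * 32 + 3 = 1827

Answer: 1827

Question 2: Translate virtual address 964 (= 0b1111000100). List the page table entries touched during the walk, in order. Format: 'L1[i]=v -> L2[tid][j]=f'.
Answer: L1[7]=1 -> L2[1][2]=18

Derivation:
vaddr = 964 = 0b1111000100
Split: l1_idx=7, l2_idx=2, offset=4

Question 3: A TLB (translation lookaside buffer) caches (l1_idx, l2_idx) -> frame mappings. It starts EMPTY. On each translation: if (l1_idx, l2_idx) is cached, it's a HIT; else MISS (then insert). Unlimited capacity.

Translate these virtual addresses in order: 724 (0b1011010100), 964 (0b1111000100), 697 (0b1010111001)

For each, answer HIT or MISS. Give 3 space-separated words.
Answer: MISS MISS MISS

Derivation:
vaddr=724: (5,2) not in TLB -> MISS, insert
vaddr=964: (7,2) not in TLB -> MISS, insert
vaddr=697: (5,1) not in TLB -> MISS, insert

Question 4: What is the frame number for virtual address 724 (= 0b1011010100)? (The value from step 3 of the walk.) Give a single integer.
Answer: 51

Derivation:
vaddr = 724: l1_idx=5, l2_idx=2
L1[5] = 0; L2[0][2] = 51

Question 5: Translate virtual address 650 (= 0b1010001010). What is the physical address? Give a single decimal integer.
Answer: 1610

Derivation:
vaddr = 650 = 0b1010001010
Split: l1_idx=5, l2_idx=0, offset=10
L1[5] = 0
L2[0][0] = 50
paddr = 50 * 32 + 10 = 1610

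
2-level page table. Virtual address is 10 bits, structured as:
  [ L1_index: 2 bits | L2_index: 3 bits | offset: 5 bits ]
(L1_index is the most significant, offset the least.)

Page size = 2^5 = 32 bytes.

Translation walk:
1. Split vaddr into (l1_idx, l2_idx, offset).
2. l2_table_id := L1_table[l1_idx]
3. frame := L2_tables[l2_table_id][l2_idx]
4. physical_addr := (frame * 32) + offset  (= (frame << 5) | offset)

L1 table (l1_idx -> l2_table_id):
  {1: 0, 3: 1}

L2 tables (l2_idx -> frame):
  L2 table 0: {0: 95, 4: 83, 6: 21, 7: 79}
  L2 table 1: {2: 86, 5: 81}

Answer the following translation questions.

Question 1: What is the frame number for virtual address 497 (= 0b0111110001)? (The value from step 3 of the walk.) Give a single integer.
vaddr = 497: l1_idx=1, l2_idx=7
L1[1] = 0; L2[0][7] = 79

Answer: 79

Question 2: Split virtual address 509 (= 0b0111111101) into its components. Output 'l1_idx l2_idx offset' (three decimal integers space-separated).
vaddr = 509 = 0b0111111101
  top 2 bits -> l1_idx = 1
  next 3 bits -> l2_idx = 7
  bottom 5 bits -> offset = 29

Answer: 1 7 29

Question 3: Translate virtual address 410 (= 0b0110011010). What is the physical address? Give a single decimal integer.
vaddr = 410 = 0b0110011010
Split: l1_idx=1, l2_idx=4, offset=26
L1[1] = 0
L2[0][4] = 83
paddr = 83 * 32 + 26 = 2682

Answer: 2682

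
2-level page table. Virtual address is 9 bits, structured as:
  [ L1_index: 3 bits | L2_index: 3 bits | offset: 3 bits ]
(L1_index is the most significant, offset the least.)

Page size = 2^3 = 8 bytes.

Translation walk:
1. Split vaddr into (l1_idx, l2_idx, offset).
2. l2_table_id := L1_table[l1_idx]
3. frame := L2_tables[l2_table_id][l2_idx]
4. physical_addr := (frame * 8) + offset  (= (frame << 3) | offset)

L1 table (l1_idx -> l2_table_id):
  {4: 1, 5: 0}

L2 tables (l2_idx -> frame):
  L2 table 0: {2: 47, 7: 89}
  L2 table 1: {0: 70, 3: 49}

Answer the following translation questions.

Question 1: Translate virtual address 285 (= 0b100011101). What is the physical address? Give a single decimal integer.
vaddr = 285 = 0b100011101
Split: l1_idx=4, l2_idx=3, offset=5
L1[4] = 1
L2[1][3] = 49
paddr = 49 * 8 + 5 = 397

Answer: 397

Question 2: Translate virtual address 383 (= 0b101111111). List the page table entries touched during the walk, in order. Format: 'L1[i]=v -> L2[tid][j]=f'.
Answer: L1[5]=0 -> L2[0][7]=89

Derivation:
vaddr = 383 = 0b101111111
Split: l1_idx=5, l2_idx=7, offset=7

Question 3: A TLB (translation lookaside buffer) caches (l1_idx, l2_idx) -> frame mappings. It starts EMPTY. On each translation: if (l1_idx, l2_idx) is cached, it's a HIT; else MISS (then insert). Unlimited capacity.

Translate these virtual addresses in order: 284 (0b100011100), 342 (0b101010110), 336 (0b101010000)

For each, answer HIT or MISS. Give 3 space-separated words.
vaddr=284: (4,3) not in TLB -> MISS, insert
vaddr=342: (5,2) not in TLB -> MISS, insert
vaddr=336: (5,2) in TLB -> HIT

Answer: MISS MISS HIT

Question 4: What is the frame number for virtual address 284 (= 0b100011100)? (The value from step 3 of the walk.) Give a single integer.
vaddr = 284: l1_idx=4, l2_idx=3
L1[4] = 1; L2[1][3] = 49

Answer: 49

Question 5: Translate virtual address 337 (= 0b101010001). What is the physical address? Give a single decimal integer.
Answer: 377

Derivation:
vaddr = 337 = 0b101010001
Split: l1_idx=5, l2_idx=2, offset=1
L1[5] = 0
L2[0][2] = 47
paddr = 47 * 8 + 1 = 377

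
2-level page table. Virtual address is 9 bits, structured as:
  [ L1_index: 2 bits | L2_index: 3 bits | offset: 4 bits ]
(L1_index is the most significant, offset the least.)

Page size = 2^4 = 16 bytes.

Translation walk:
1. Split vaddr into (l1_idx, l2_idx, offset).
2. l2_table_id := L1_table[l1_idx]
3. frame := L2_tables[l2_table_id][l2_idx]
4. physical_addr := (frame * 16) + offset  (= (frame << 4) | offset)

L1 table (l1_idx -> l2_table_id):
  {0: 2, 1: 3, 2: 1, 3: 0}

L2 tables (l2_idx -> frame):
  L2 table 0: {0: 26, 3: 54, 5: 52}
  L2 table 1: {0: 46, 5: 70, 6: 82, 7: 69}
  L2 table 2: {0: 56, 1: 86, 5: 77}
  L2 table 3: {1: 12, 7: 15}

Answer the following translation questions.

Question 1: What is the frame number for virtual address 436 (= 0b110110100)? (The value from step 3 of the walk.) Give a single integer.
vaddr = 436: l1_idx=3, l2_idx=3
L1[3] = 0; L2[0][3] = 54

Answer: 54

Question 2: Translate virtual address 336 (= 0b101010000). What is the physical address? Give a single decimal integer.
Answer: 1120

Derivation:
vaddr = 336 = 0b101010000
Split: l1_idx=2, l2_idx=5, offset=0
L1[2] = 1
L2[1][5] = 70
paddr = 70 * 16 + 0 = 1120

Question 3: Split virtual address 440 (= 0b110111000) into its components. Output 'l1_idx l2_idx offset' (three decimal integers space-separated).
vaddr = 440 = 0b110111000
  top 2 bits -> l1_idx = 3
  next 3 bits -> l2_idx = 3
  bottom 4 bits -> offset = 8

Answer: 3 3 8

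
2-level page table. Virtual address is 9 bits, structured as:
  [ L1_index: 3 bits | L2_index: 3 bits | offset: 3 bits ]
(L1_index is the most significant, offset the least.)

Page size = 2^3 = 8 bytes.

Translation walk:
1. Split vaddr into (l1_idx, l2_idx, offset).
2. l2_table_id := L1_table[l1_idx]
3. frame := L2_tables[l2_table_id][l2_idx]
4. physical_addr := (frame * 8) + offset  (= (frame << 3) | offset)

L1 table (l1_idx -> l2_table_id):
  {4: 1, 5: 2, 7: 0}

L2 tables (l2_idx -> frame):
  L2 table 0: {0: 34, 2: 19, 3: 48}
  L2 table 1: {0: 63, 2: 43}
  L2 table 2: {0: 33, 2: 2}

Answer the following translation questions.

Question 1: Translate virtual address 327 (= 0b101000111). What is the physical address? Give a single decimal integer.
vaddr = 327 = 0b101000111
Split: l1_idx=5, l2_idx=0, offset=7
L1[5] = 2
L2[2][0] = 33
paddr = 33 * 8 + 7 = 271

Answer: 271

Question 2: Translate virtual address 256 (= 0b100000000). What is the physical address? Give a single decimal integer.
Answer: 504

Derivation:
vaddr = 256 = 0b100000000
Split: l1_idx=4, l2_idx=0, offset=0
L1[4] = 1
L2[1][0] = 63
paddr = 63 * 8 + 0 = 504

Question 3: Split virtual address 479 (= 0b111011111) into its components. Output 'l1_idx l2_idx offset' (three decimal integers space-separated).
Answer: 7 3 7

Derivation:
vaddr = 479 = 0b111011111
  top 3 bits -> l1_idx = 7
  next 3 bits -> l2_idx = 3
  bottom 3 bits -> offset = 7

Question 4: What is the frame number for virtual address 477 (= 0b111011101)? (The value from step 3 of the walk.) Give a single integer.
vaddr = 477: l1_idx=7, l2_idx=3
L1[7] = 0; L2[0][3] = 48

Answer: 48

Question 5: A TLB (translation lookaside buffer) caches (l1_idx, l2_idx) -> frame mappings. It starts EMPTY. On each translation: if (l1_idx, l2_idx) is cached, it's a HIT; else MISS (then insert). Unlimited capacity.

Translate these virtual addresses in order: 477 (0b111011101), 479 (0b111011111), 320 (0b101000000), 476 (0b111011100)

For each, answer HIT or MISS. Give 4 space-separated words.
Answer: MISS HIT MISS HIT

Derivation:
vaddr=477: (7,3) not in TLB -> MISS, insert
vaddr=479: (7,3) in TLB -> HIT
vaddr=320: (5,0) not in TLB -> MISS, insert
vaddr=476: (7,3) in TLB -> HIT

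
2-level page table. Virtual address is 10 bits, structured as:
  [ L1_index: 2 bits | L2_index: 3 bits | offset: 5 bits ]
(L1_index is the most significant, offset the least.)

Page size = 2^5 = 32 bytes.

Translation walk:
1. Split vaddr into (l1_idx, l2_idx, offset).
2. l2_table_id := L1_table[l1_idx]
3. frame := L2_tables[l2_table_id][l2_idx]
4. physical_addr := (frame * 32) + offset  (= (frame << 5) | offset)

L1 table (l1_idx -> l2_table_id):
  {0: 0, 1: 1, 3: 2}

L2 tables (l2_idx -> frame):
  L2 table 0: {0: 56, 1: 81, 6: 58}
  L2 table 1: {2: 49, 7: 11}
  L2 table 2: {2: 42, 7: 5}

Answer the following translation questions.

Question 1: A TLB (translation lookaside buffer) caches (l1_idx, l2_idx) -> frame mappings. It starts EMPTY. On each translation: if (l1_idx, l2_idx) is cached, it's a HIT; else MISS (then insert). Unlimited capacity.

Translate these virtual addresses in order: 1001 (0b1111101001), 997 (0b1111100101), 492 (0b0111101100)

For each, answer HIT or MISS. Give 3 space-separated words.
Answer: MISS HIT MISS

Derivation:
vaddr=1001: (3,7) not in TLB -> MISS, insert
vaddr=997: (3,7) in TLB -> HIT
vaddr=492: (1,7) not in TLB -> MISS, insert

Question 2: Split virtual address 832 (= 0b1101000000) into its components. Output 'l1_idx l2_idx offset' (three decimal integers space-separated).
Answer: 3 2 0

Derivation:
vaddr = 832 = 0b1101000000
  top 2 bits -> l1_idx = 3
  next 3 bits -> l2_idx = 2
  bottom 5 bits -> offset = 0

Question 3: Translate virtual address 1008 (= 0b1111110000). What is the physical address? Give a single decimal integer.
vaddr = 1008 = 0b1111110000
Split: l1_idx=3, l2_idx=7, offset=16
L1[3] = 2
L2[2][7] = 5
paddr = 5 * 32 + 16 = 176

Answer: 176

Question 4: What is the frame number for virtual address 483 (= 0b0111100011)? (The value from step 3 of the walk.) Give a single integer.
Answer: 11

Derivation:
vaddr = 483: l1_idx=1, l2_idx=7
L1[1] = 1; L2[1][7] = 11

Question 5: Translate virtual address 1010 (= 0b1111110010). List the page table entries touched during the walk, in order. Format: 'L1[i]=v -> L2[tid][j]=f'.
vaddr = 1010 = 0b1111110010
Split: l1_idx=3, l2_idx=7, offset=18

Answer: L1[3]=2 -> L2[2][7]=5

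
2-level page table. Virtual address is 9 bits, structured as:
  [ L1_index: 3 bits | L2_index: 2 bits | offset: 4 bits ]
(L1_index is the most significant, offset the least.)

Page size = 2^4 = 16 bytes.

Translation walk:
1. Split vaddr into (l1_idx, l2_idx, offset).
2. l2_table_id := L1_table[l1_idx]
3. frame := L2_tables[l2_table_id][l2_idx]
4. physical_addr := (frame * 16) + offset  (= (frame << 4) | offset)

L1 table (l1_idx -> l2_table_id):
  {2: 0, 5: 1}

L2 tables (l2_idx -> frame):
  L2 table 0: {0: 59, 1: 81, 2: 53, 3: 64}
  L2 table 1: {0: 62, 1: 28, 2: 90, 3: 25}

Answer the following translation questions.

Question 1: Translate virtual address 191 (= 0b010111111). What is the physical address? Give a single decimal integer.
Answer: 1039

Derivation:
vaddr = 191 = 0b010111111
Split: l1_idx=2, l2_idx=3, offset=15
L1[2] = 0
L2[0][3] = 64
paddr = 64 * 16 + 15 = 1039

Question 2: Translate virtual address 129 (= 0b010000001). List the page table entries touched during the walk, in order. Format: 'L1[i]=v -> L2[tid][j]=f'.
Answer: L1[2]=0 -> L2[0][0]=59

Derivation:
vaddr = 129 = 0b010000001
Split: l1_idx=2, l2_idx=0, offset=1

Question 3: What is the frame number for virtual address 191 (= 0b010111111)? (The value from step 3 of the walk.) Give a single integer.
Answer: 64

Derivation:
vaddr = 191: l1_idx=2, l2_idx=3
L1[2] = 0; L2[0][3] = 64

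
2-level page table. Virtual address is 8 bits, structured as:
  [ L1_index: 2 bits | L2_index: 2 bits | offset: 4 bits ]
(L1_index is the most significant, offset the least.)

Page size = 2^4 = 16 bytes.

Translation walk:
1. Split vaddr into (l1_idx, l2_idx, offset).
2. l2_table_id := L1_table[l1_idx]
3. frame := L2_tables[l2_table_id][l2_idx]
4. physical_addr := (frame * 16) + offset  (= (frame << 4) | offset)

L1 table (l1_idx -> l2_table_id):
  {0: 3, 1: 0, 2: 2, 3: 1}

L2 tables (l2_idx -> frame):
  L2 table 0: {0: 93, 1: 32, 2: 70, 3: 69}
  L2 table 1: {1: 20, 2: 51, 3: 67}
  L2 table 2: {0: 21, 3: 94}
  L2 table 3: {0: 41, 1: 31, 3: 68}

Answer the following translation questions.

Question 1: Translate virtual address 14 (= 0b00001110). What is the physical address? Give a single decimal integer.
Answer: 670

Derivation:
vaddr = 14 = 0b00001110
Split: l1_idx=0, l2_idx=0, offset=14
L1[0] = 3
L2[3][0] = 41
paddr = 41 * 16 + 14 = 670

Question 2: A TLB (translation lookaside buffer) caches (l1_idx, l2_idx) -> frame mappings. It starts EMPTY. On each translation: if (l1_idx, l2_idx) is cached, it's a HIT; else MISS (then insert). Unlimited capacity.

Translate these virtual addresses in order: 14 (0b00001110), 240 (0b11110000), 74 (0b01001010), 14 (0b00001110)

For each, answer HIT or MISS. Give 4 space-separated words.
Answer: MISS MISS MISS HIT

Derivation:
vaddr=14: (0,0) not in TLB -> MISS, insert
vaddr=240: (3,3) not in TLB -> MISS, insert
vaddr=74: (1,0) not in TLB -> MISS, insert
vaddr=14: (0,0) in TLB -> HIT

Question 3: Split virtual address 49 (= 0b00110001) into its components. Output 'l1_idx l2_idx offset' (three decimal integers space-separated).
vaddr = 49 = 0b00110001
  top 2 bits -> l1_idx = 0
  next 2 bits -> l2_idx = 3
  bottom 4 bits -> offset = 1

Answer: 0 3 1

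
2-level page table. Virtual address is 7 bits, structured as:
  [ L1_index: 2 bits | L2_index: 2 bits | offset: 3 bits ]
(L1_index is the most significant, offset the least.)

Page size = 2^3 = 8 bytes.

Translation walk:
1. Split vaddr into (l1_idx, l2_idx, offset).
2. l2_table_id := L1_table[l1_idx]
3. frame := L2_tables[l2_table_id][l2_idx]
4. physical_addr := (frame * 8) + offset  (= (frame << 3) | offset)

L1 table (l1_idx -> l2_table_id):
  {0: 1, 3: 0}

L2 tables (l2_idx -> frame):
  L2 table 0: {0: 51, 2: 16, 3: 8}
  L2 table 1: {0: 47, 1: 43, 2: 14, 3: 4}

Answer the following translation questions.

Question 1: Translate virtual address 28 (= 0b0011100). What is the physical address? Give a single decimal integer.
Answer: 36

Derivation:
vaddr = 28 = 0b0011100
Split: l1_idx=0, l2_idx=3, offset=4
L1[0] = 1
L2[1][3] = 4
paddr = 4 * 8 + 4 = 36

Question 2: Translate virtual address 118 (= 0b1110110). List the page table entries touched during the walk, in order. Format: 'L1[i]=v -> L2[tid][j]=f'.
vaddr = 118 = 0b1110110
Split: l1_idx=3, l2_idx=2, offset=6

Answer: L1[3]=0 -> L2[0][2]=16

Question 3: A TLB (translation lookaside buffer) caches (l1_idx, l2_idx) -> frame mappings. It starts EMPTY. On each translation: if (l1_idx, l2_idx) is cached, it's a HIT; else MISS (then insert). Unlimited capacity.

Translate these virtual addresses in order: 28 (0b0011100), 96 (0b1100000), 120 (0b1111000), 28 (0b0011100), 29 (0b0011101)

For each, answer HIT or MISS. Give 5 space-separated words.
Answer: MISS MISS MISS HIT HIT

Derivation:
vaddr=28: (0,3) not in TLB -> MISS, insert
vaddr=96: (3,0) not in TLB -> MISS, insert
vaddr=120: (3,3) not in TLB -> MISS, insert
vaddr=28: (0,3) in TLB -> HIT
vaddr=29: (0,3) in TLB -> HIT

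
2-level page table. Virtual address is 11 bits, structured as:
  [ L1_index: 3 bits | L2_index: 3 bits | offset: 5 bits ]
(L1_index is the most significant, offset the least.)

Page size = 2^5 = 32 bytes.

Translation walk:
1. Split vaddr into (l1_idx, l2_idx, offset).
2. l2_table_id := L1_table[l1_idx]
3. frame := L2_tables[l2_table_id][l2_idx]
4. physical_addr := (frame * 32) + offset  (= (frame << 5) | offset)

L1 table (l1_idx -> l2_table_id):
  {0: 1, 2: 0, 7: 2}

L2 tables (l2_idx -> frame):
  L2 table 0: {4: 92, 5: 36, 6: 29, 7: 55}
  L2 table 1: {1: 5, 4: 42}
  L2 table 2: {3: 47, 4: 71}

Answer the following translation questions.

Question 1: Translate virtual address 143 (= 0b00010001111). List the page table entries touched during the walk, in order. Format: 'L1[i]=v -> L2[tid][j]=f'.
Answer: L1[0]=1 -> L2[1][4]=42

Derivation:
vaddr = 143 = 0b00010001111
Split: l1_idx=0, l2_idx=4, offset=15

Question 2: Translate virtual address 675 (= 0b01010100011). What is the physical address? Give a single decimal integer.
vaddr = 675 = 0b01010100011
Split: l1_idx=2, l2_idx=5, offset=3
L1[2] = 0
L2[0][5] = 36
paddr = 36 * 32 + 3 = 1155

Answer: 1155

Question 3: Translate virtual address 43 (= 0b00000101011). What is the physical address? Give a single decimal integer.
vaddr = 43 = 0b00000101011
Split: l1_idx=0, l2_idx=1, offset=11
L1[0] = 1
L2[1][1] = 5
paddr = 5 * 32 + 11 = 171

Answer: 171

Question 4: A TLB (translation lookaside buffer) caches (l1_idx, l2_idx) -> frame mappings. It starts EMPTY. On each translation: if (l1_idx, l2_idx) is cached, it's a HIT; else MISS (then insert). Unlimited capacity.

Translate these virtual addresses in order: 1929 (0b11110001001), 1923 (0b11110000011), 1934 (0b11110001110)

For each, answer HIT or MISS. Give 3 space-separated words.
vaddr=1929: (7,4) not in TLB -> MISS, insert
vaddr=1923: (7,4) in TLB -> HIT
vaddr=1934: (7,4) in TLB -> HIT

Answer: MISS HIT HIT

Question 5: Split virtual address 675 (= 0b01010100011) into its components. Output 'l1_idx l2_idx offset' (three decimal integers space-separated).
Answer: 2 5 3

Derivation:
vaddr = 675 = 0b01010100011
  top 3 bits -> l1_idx = 2
  next 3 bits -> l2_idx = 5
  bottom 5 bits -> offset = 3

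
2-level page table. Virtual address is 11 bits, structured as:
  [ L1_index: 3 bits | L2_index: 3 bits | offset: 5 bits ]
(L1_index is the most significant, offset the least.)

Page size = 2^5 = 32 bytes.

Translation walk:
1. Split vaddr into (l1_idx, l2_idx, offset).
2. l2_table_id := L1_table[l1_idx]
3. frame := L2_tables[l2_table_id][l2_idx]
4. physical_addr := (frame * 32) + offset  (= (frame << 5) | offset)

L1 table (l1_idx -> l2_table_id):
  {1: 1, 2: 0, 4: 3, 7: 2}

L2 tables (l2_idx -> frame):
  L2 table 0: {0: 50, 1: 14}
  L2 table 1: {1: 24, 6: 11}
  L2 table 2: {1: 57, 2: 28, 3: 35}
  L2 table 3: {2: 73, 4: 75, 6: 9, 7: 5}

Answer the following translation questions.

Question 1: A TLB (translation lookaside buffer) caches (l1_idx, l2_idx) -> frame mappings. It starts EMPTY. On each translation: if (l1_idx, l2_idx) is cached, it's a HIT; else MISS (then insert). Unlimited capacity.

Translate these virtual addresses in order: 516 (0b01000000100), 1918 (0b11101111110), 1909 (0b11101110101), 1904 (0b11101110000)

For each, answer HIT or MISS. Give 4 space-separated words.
Answer: MISS MISS HIT HIT

Derivation:
vaddr=516: (2,0) not in TLB -> MISS, insert
vaddr=1918: (7,3) not in TLB -> MISS, insert
vaddr=1909: (7,3) in TLB -> HIT
vaddr=1904: (7,3) in TLB -> HIT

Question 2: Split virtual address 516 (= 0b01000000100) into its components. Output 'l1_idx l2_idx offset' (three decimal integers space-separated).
Answer: 2 0 4

Derivation:
vaddr = 516 = 0b01000000100
  top 3 bits -> l1_idx = 2
  next 3 bits -> l2_idx = 0
  bottom 5 bits -> offset = 4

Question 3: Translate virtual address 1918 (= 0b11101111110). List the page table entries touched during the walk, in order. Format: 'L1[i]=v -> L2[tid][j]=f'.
Answer: L1[7]=2 -> L2[2][3]=35

Derivation:
vaddr = 1918 = 0b11101111110
Split: l1_idx=7, l2_idx=3, offset=30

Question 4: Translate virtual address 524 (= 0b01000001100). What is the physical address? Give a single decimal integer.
vaddr = 524 = 0b01000001100
Split: l1_idx=2, l2_idx=0, offset=12
L1[2] = 0
L2[0][0] = 50
paddr = 50 * 32 + 12 = 1612

Answer: 1612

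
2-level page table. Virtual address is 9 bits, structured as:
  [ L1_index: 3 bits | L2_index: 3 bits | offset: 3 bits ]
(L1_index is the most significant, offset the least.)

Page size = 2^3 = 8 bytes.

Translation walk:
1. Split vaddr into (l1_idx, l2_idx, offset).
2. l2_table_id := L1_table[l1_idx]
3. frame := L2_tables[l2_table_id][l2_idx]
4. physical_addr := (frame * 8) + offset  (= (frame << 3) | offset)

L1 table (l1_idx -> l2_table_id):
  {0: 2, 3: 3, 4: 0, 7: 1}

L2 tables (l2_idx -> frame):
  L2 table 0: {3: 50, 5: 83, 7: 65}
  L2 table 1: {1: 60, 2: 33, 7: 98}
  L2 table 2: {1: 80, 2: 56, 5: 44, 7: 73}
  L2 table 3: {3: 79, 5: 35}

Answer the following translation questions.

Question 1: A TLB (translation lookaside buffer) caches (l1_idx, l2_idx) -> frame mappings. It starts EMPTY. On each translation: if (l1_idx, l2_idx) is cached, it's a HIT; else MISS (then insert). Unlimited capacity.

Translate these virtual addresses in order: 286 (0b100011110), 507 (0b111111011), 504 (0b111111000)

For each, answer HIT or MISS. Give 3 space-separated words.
Answer: MISS MISS HIT

Derivation:
vaddr=286: (4,3) not in TLB -> MISS, insert
vaddr=507: (7,7) not in TLB -> MISS, insert
vaddr=504: (7,7) in TLB -> HIT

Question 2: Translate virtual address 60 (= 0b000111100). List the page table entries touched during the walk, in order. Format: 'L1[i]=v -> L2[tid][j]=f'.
vaddr = 60 = 0b000111100
Split: l1_idx=0, l2_idx=7, offset=4

Answer: L1[0]=2 -> L2[2][7]=73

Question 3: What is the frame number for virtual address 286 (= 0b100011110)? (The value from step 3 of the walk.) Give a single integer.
vaddr = 286: l1_idx=4, l2_idx=3
L1[4] = 0; L2[0][3] = 50

Answer: 50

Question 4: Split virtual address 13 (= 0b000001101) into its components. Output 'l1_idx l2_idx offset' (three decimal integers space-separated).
vaddr = 13 = 0b000001101
  top 3 bits -> l1_idx = 0
  next 3 bits -> l2_idx = 1
  bottom 3 bits -> offset = 5

Answer: 0 1 5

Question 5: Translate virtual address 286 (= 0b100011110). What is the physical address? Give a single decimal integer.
Answer: 406

Derivation:
vaddr = 286 = 0b100011110
Split: l1_idx=4, l2_idx=3, offset=6
L1[4] = 0
L2[0][3] = 50
paddr = 50 * 8 + 6 = 406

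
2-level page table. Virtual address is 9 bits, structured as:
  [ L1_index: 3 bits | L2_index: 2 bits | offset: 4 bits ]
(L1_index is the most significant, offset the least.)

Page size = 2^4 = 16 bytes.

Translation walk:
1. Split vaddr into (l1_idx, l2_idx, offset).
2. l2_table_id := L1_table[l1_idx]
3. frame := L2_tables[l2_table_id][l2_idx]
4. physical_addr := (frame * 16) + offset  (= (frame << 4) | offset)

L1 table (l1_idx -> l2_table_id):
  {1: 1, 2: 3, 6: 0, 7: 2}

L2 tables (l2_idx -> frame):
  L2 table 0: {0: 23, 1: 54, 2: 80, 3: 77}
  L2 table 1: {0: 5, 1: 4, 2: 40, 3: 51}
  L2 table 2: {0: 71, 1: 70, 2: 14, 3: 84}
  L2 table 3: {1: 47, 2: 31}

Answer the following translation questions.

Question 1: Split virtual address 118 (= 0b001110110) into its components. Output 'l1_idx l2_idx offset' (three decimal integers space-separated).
Answer: 1 3 6

Derivation:
vaddr = 118 = 0b001110110
  top 3 bits -> l1_idx = 1
  next 2 bits -> l2_idx = 3
  bottom 4 bits -> offset = 6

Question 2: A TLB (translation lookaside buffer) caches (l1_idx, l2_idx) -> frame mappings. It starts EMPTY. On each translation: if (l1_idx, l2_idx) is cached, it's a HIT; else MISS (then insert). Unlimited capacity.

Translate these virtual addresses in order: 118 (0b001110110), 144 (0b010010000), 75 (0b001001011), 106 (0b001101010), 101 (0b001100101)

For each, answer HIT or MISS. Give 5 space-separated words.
Answer: MISS MISS MISS MISS HIT

Derivation:
vaddr=118: (1,3) not in TLB -> MISS, insert
vaddr=144: (2,1) not in TLB -> MISS, insert
vaddr=75: (1,0) not in TLB -> MISS, insert
vaddr=106: (1,2) not in TLB -> MISS, insert
vaddr=101: (1,2) in TLB -> HIT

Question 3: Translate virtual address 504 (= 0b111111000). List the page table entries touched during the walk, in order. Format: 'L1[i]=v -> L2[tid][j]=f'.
Answer: L1[7]=2 -> L2[2][3]=84

Derivation:
vaddr = 504 = 0b111111000
Split: l1_idx=7, l2_idx=3, offset=8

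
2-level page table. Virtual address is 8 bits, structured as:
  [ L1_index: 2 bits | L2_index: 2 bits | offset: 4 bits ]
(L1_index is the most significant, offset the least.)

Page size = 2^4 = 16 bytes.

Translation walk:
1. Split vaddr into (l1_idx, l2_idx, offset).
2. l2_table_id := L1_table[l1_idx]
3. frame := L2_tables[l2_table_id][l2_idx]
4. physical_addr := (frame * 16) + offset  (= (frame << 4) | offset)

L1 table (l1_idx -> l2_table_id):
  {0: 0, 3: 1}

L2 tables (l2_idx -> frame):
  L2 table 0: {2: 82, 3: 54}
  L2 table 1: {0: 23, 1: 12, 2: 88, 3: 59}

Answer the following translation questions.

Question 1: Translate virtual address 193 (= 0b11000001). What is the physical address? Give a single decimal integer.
Answer: 369

Derivation:
vaddr = 193 = 0b11000001
Split: l1_idx=3, l2_idx=0, offset=1
L1[3] = 1
L2[1][0] = 23
paddr = 23 * 16 + 1 = 369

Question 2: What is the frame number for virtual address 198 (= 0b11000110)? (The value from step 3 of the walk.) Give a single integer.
Answer: 23

Derivation:
vaddr = 198: l1_idx=3, l2_idx=0
L1[3] = 1; L2[1][0] = 23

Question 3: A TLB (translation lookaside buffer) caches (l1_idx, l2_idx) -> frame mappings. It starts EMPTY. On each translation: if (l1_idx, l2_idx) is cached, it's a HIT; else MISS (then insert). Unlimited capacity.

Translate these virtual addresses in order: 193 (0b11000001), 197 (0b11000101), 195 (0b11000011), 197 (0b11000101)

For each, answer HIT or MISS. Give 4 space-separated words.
vaddr=193: (3,0) not in TLB -> MISS, insert
vaddr=197: (3,0) in TLB -> HIT
vaddr=195: (3,0) in TLB -> HIT
vaddr=197: (3,0) in TLB -> HIT

Answer: MISS HIT HIT HIT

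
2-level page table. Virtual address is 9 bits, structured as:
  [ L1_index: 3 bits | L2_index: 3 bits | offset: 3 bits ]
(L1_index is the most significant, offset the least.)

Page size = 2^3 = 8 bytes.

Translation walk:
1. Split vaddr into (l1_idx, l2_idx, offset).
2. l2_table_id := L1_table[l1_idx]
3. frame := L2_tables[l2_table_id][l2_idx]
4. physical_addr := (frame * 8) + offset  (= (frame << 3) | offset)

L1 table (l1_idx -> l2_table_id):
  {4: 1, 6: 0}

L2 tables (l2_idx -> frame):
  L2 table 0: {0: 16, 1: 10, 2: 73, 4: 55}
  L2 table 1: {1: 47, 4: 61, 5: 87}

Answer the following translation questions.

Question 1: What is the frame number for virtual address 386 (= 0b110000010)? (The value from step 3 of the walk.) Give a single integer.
Answer: 16

Derivation:
vaddr = 386: l1_idx=6, l2_idx=0
L1[6] = 0; L2[0][0] = 16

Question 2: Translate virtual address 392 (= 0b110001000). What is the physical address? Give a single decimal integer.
vaddr = 392 = 0b110001000
Split: l1_idx=6, l2_idx=1, offset=0
L1[6] = 0
L2[0][1] = 10
paddr = 10 * 8 + 0 = 80

Answer: 80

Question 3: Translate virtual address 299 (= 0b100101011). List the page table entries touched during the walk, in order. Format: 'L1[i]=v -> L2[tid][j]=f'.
vaddr = 299 = 0b100101011
Split: l1_idx=4, l2_idx=5, offset=3

Answer: L1[4]=1 -> L2[1][5]=87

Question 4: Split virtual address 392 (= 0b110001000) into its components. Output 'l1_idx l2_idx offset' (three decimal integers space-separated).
Answer: 6 1 0

Derivation:
vaddr = 392 = 0b110001000
  top 3 bits -> l1_idx = 6
  next 3 bits -> l2_idx = 1
  bottom 3 bits -> offset = 0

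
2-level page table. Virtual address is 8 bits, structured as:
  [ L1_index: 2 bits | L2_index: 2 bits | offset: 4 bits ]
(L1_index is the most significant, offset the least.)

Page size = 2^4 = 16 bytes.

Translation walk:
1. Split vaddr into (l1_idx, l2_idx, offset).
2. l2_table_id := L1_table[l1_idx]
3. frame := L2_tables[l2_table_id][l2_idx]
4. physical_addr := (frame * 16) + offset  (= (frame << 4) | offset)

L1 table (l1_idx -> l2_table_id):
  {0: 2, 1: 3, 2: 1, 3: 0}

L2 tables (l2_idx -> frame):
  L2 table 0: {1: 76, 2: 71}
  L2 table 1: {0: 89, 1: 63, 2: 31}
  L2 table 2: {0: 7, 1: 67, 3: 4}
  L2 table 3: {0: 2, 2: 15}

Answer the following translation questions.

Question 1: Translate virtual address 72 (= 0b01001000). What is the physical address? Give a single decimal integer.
vaddr = 72 = 0b01001000
Split: l1_idx=1, l2_idx=0, offset=8
L1[1] = 3
L2[3][0] = 2
paddr = 2 * 16 + 8 = 40

Answer: 40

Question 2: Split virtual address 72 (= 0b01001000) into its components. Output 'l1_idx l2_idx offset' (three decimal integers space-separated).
vaddr = 72 = 0b01001000
  top 2 bits -> l1_idx = 1
  next 2 bits -> l2_idx = 0
  bottom 4 bits -> offset = 8

Answer: 1 0 8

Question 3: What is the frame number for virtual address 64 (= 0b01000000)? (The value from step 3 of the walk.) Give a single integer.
Answer: 2

Derivation:
vaddr = 64: l1_idx=1, l2_idx=0
L1[1] = 3; L2[3][0] = 2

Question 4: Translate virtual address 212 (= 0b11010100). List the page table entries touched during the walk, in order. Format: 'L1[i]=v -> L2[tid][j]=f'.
vaddr = 212 = 0b11010100
Split: l1_idx=3, l2_idx=1, offset=4

Answer: L1[3]=0 -> L2[0][1]=76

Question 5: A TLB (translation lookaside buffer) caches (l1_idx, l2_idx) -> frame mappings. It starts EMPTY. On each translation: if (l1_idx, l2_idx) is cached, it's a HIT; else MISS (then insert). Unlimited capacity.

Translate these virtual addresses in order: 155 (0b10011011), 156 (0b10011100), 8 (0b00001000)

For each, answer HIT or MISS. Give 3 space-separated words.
Answer: MISS HIT MISS

Derivation:
vaddr=155: (2,1) not in TLB -> MISS, insert
vaddr=156: (2,1) in TLB -> HIT
vaddr=8: (0,0) not in TLB -> MISS, insert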